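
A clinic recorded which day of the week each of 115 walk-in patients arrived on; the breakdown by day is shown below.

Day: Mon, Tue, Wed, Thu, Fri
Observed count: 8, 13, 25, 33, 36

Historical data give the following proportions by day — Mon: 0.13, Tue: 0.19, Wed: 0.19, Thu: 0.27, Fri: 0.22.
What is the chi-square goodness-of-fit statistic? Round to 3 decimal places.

Expected counts E_i = n·p_i: 115×0.13 = 14.95, 115×0.19 = 21.85, 115×0.19 = 21.85, 115×0.27 = 31.05, 115×0.22 = 25.3.
χ² = (8−14.95)²/14.95 + (13−21.85)²/21.85 + (25−21.85)²/21.85 + (33−31.05)²/31.05 + (36−25.3)²/25.3
   = 3.2309 + 3.5846 + 0.4541 + 0.1225 + 4.5253
Sum = 11.917

11.917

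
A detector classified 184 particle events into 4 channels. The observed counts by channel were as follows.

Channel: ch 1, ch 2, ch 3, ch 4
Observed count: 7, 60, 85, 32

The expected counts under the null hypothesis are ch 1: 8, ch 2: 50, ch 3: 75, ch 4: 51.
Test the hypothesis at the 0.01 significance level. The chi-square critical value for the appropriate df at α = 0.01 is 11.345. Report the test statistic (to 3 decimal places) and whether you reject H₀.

10.537; do not reject

cat         O        E   (O−E)²/E
ch 1        7        8     0.1250
ch 2       60       50     2.0000
ch 3       85       75     1.3333
ch 4       32       51     7.0784
Sum = 10.537
df = 3. Since 10.537 < 11.345, we do not reject H₀.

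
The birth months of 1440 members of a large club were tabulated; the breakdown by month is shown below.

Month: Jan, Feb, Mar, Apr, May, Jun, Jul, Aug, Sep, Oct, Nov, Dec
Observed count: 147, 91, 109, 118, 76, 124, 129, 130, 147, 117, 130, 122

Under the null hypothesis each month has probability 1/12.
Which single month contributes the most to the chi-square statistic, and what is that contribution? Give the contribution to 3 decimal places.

Expected count for each of the 12 categories: 1440/12 = 120.
χ² = (147−120)²/120 + (91−120)²/120 + (109−120)²/120 + (118−120)²/120 + (76−120)²/120 + (124−120)²/120 + (129−120)²/120 + (130−120)²/120 + (147−120)²/120 + (117−120)²/120 + (130−120)²/120 + (122−120)²/120
   = 6.0750 + 7.0083 + 1.0083 + 0.0333 + 16.1333 + 0.1333 + 0.6750 + 0.8333 + 6.0750 + 0.0750 + 0.8333 + 0.0333
The largest term is for May: 16.133.

May, 16.133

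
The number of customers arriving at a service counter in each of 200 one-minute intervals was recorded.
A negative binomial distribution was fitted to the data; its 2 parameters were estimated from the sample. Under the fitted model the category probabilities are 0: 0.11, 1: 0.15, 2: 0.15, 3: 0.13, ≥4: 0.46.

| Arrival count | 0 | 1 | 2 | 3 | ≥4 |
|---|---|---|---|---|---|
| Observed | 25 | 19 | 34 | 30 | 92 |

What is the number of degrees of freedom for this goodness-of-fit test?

2

There are k = 5 categories and 2 parameters estimated from the data, so df = 5 − 1 − 2 = 2.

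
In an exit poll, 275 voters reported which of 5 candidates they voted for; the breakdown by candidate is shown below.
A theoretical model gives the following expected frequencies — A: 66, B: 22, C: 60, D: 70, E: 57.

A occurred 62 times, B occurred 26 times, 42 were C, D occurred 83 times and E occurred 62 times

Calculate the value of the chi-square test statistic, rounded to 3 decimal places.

9.223

cat         O        E   (O−E)²/E
A          62       66     0.2424
B          26       22     0.7273
C          42       60     5.4000
D          83       70     2.4143
E          62       57     0.4386
Sum = 9.223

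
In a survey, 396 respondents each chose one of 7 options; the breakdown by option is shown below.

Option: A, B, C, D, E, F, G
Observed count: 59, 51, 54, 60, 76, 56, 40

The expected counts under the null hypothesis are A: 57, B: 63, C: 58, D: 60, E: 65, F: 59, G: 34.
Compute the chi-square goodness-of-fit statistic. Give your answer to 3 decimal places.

A: (59 − 57)²/57 = 4/57 = 0.0702
B: (51 − 63)²/63 = 144/63 = 2.2857
C: (54 − 58)²/58 = 16/58 = 0.2759
D: (60 − 60)²/60 = 0/60 = 0.0000
E: (76 − 65)²/65 = 121/65 = 1.8615
F: (56 − 59)²/59 = 9/59 = 0.1525
G: (40 − 34)²/34 = 36/34 = 1.0588
Sum = 5.705

5.705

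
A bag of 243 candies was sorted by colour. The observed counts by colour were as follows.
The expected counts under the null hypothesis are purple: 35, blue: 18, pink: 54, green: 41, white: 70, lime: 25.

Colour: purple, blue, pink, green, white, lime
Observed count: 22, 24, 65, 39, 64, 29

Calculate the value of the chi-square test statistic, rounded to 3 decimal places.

10.321

cat         O        E   (O−E)²/E
purple     22       35     4.8286
blue       24       18     2.0000
pink       65       54     2.2407
green      39       41     0.0976
white      64       70     0.5143
lime       29       25     0.6400
Sum = 10.321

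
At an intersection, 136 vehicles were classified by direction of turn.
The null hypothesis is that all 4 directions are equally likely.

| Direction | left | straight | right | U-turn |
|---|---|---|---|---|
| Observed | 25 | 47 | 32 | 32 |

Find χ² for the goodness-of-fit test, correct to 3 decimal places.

Under H₀ each category has probability 1/4, so each expected count is 136/4 = 34.
left: (25 − 34)²/34 = 81/34 = 2.3824
straight: (47 − 34)²/34 = 169/34 = 4.9706
right: (32 − 34)²/34 = 4/34 = 0.1176
U-turn: (32 − 34)²/34 = 4/34 = 0.1176
Sum = 7.588

7.588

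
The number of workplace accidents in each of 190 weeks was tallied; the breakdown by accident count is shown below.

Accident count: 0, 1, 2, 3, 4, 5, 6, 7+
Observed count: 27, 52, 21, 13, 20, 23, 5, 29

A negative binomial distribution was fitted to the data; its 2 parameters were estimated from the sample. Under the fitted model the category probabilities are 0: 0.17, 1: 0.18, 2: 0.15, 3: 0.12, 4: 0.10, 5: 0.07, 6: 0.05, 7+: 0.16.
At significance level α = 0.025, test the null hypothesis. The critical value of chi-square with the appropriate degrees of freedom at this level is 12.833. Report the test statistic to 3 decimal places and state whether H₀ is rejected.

25.643; reject

Expected counts E_i = n·p_i: 190×0.17 = 32.3, 190×0.18 = 34.2, 190×0.15 = 28.5, 190×0.12 = 22.8, 190×0.10 = 19, 190×0.07 = 13.3, 190×0.05 = 9.5, 190×0.16 = 30.4.
0: (27 − 32.3)²/32.3 = 28.09/32.3 = 0.8697
1: (52 − 34.2)²/34.2 = 316.84/34.2 = 9.2643
2: (21 − 28.5)²/28.5 = 56.25/28.5 = 1.9737
3: (13 − 22.8)²/22.8 = 96.04/22.8 = 4.2123
4: (20 − 19)²/19 = 1/19 = 0.0526
5: (23 − 13.3)²/13.3 = 94.09/13.3 = 7.0744
6: (5 − 9.5)²/9.5 = 20.25/9.5 = 2.1316
7+: (29 − 30.4)²/30.4 = 1.96/30.4 = 0.0645
Sum = 25.643
df = 5. Since 25.643 > 12.833, we reject H₀.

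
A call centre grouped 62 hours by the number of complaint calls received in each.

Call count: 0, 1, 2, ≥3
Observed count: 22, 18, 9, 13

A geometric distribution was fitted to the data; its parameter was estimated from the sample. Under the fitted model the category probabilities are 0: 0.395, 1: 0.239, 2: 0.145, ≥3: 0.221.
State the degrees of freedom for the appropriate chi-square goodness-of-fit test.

2

There are k = 4 categories and 1 parameter estimated from the data, so df = 4 − 1 − 1 = 2.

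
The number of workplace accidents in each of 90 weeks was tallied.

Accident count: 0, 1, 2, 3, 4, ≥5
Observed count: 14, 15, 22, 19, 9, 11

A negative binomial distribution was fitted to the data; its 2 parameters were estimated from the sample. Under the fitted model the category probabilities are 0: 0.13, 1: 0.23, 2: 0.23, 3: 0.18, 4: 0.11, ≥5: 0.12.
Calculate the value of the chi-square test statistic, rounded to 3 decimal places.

Expected counts E_i = n·p_i: 90×0.13 = 11.7, 90×0.23 = 20.7, 90×0.23 = 20.7, 90×0.18 = 16.2, 90×0.11 = 9.9, 90×0.12 = 10.8.
0: (14 − 11.7)²/11.7 = 5.29/11.7 = 0.4521
1: (15 − 20.7)²/20.7 = 32.49/20.7 = 1.5696
2: (22 − 20.7)²/20.7 = 1.69/20.7 = 0.0816
3: (19 − 16.2)²/16.2 = 7.84/16.2 = 0.4840
4: (9 − 9.9)²/9.9 = 0.81/9.9 = 0.0818
≥5: (11 − 10.8)²/10.8 = 0.04/10.8 = 0.0037
Sum = 2.673

2.673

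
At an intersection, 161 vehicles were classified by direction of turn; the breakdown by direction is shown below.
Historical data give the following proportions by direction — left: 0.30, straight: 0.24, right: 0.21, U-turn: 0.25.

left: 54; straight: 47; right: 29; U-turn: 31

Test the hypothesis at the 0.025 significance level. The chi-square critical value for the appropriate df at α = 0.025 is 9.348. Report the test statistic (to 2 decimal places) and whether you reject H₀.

5.29; do not reject

Expected counts E_i = n·p_i: 161×0.30 = 48.3, 161×0.24 = 38.64, 161×0.21 = 33.81, 161×0.25 = 40.25.
left: (54 − 48.3)²/48.3 = 32.49/48.3 = 0.673
straight: (47 − 38.64)²/38.64 = 69.8896/38.64 = 1.809
right: (29 − 33.81)²/33.81 = 23.1361/33.81 = 0.684
U-turn: (31 − 40.25)²/40.25 = 85.5625/40.25 = 2.126
Sum = 5.29
df = 3. Since 5.29 < 9.348, we do not reject H₀.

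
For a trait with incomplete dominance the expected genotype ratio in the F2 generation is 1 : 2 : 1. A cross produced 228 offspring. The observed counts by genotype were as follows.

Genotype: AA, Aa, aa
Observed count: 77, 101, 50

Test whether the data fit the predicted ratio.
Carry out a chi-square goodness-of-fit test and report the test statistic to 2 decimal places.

Ratio total = 4. Expected counts: 228×1/4 = 57, 228×2/4 = 114, 228×1/4 = 57.
AA: (77 − 57)²/57 = 400/57 = 7.018
Aa: (101 − 114)²/114 = 169/114 = 1.482
aa: (50 − 57)²/57 = 49/57 = 0.860
Sum = 9.36

9.36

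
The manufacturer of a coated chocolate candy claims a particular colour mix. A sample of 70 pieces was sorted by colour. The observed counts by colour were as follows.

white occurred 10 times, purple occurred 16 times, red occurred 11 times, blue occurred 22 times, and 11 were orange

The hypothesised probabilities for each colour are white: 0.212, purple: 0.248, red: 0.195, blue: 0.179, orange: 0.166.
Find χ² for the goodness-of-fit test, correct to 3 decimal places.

9.390

Expected counts E_i = n·p_i: 70×0.212 = 14.84, 70×0.248 = 17.36, 70×0.195 = 13.65, 70×0.179 = 12.53, 70×0.166 = 11.62.
white: (10 − 14.84)²/14.84 = 23.4256/14.84 = 1.5785
purple: (16 − 17.36)²/17.36 = 1.8496/17.36 = 0.1065
red: (11 − 13.65)²/13.65 = 7.0225/13.65 = 0.5145
blue: (22 − 12.53)²/12.53 = 89.6809/12.53 = 7.1573
orange: (11 − 11.62)²/11.62 = 0.3844/11.62 = 0.0331
Sum = 9.390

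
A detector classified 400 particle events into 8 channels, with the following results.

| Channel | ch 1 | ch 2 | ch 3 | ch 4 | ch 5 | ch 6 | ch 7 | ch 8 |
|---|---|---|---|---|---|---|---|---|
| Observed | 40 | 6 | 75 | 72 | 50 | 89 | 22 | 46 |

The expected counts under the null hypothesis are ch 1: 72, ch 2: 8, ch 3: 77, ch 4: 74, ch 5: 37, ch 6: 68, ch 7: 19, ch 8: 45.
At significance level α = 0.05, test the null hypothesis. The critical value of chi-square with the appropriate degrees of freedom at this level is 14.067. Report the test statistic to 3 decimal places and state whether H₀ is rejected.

ch 1: (40 − 72)²/72 = 1024/72 = 14.2222
ch 2: (6 − 8)²/8 = 4/8 = 0.5000
ch 3: (75 − 77)²/77 = 4/77 = 0.0519
ch 4: (72 − 74)²/74 = 4/74 = 0.0541
ch 5: (50 − 37)²/37 = 169/37 = 4.5676
ch 6: (89 − 68)²/68 = 441/68 = 6.4853
ch 7: (22 − 19)²/19 = 9/19 = 0.4737
ch 8: (46 − 45)²/45 = 1/45 = 0.0222
Sum = 26.377
df = 7. Since 26.377 > 14.067, we reject H₀.

26.377; reject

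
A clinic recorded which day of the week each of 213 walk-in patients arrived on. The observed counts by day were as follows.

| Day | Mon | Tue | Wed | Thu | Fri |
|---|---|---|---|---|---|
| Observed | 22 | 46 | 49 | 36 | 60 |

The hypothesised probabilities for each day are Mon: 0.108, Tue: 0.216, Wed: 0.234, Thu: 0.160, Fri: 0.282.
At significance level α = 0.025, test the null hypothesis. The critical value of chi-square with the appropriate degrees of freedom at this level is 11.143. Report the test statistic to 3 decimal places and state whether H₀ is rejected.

Expected counts E_i = n·p_i: 213×0.108 = 23.004, 213×0.216 = 46.008, 213×0.234 = 49.842, 213×0.160 = 34.08, 213×0.282 = 60.066.
cat         O        E   (O−E)²/E
Mon        22   23.004     0.0438
Tue        46   46.008     0.0000
Wed        49   49.842     0.0142
Thu        36    34.08     0.1082
Fri        60   60.066     0.0001
Sum = 0.166
df = 4. Since 0.166 < 11.143, we do not reject H₀.

0.166; do not reject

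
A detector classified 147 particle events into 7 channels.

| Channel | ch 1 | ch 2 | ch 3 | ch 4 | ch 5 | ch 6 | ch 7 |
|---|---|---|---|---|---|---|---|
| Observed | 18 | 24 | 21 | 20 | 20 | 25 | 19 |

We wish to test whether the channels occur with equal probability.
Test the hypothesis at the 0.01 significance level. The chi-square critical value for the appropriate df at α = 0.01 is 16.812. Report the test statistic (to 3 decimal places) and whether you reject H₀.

Under H₀ each category has probability 1/7, so each expected count is 147/7 = 21.
ch 1: (18 − 21)²/21 = 9/21 = 0.4286
ch 2: (24 − 21)²/21 = 9/21 = 0.4286
ch 3: (21 − 21)²/21 = 0/21 = 0.0000
ch 4: (20 − 21)²/21 = 1/21 = 0.0476
ch 5: (20 − 21)²/21 = 1/21 = 0.0476
ch 6: (25 − 21)²/21 = 16/21 = 0.7619
ch 7: (19 − 21)²/21 = 4/21 = 0.1905
Sum = 1.905
df = 6. Since 1.905 < 16.812, we do not reject H₀.

1.905; do not reject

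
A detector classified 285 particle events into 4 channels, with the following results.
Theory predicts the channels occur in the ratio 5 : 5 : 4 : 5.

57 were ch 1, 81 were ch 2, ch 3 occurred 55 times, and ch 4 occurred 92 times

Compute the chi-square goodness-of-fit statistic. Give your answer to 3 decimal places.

Ratio total = 19. Expected counts: 285×5/19 = 75, 285×5/19 = 75, 285×4/19 = 60, 285×5/19 = 75.
χ² = (57−75)²/75 + (81−75)²/75 + (55−60)²/60 + (92−75)²/75
   = 4.3200 + 0.4800 + 0.4167 + 3.8533
Sum = 9.070

9.070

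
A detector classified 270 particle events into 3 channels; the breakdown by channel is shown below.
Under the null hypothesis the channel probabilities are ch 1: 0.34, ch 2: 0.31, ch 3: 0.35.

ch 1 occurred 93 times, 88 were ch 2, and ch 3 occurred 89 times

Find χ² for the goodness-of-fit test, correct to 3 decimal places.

Expected counts E_i = n·p_i: 270×0.34 = 91.8, 270×0.31 = 83.7, 270×0.35 = 94.5.
cat         O        E   (O−E)²/E
ch 1       93     91.8     0.0157
ch 2       88     83.7     0.2209
ch 3       89     94.5     0.3201
Sum = 0.557

0.557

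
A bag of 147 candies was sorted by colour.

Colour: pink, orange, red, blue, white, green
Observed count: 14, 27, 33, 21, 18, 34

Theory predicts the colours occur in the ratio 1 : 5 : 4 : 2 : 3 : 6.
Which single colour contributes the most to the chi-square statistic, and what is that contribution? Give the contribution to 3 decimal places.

Ratio total = 21. Expected counts: 147×1/21 = 7, 147×5/21 = 35, 147×4/21 = 28, 147×2/21 = 14, 147×3/21 = 21, 147×6/21 = 42.
χ² = (14−7)²/7 + (27−35)²/35 + (33−28)²/28 + (21−14)²/14 + (18−21)²/21 + (34−42)²/42
   = 7.0000 + 1.8286 + 0.8929 + 3.5000 + 0.4286 + 1.5238
The largest term is for pink: 7.000.

pink, 7.000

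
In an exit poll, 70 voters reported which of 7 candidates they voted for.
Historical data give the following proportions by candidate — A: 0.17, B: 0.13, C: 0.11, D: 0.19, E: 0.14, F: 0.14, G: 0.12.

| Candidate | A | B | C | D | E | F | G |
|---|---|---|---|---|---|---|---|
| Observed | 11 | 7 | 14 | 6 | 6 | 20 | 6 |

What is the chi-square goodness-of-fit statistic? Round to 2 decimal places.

22.49

Expected counts E_i = n·p_i: 70×0.17 = 11.9, 70×0.13 = 9.1, 70×0.11 = 7.7, 70×0.19 = 13.3, 70×0.14 = 9.8, 70×0.14 = 9.8, 70×0.12 = 8.4.
χ² = (11−11.9)²/11.9 + (7−9.1)²/9.1 + (14−7.7)²/7.7 + (6−13.3)²/13.3 + (6−9.8)²/9.8 + (20−9.8)²/9.8 + (6−8.4)²/8.4
   = 0.068 + 0.485 + 5.155 + 4.007 + 1.473 + 10.616 + 0.686
Sum = 22.49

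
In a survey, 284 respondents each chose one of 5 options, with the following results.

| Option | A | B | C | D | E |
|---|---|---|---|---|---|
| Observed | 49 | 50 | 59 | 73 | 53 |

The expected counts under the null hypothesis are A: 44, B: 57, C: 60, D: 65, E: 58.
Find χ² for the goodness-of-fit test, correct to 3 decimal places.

2.860

cat         O        E   (O−E)²/E
A          49       44     0.5682
B          50       57     0.8596
C          59       60     0.0167
D          73       65     0.9846
E          53       58     0.4310
Sum = 2.860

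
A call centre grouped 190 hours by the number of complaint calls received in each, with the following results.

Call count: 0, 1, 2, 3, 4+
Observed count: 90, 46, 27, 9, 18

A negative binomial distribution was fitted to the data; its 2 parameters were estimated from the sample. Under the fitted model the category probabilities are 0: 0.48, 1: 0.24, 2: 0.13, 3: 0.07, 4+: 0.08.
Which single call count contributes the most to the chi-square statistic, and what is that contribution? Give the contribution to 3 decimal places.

3, 1.390

Expected counts E_i = n·p_i: 190×0.48 = 91.2, 190×0.24 = 45.6, 190×0.13 = 24.7, 190×0.07 = 13.3, 190×0.08 = 15.2.
cat         O        E   (O−E)²/E
0          90     91.2     0.0158
1          46     45.6     0.0035
2          27     24.7     0.2142
3           9     13.3     1.3902
4+         18     15.2     0.5158
The largest term is for 3: 1.390.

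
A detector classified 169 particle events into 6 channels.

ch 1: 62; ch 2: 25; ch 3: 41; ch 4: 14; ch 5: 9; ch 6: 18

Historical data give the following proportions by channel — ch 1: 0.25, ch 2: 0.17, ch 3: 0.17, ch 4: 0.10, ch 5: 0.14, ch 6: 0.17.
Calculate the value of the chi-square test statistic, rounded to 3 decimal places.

28.545

Expected counts E_i = n·p_i: 169×0.25 = 42.25, 169×0.17 = 28.73, 169×0.17 = 28.73, 169×0.10 = 16.9, 169×0.14 = 23.66, 169×0.17 = 28.73.
cat         O        E   (O−E)²/E
ch 1       62    42.25     9.2322
ch 2       25    28.73     0.4843
ch 3       41    28.73     5.2403
ch 4       14     16.9     0.4976
ch 5        9    23.66     9.0835
ch 6       18    28.73     4.0074
Sum = 28.545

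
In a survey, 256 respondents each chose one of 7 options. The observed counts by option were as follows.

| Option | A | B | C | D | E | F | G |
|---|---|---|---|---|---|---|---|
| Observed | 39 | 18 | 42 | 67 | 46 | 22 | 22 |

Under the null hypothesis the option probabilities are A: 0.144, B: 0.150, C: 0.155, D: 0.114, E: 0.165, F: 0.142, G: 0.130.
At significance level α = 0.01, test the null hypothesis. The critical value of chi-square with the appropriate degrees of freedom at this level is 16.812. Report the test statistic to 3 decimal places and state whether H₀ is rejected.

69.922; reject

Expected counts E_i = n·p_i: 256×0.144 = 36.864, 256×0.150 = 38.4, 256×0.155 = 39.68, 256×0.114 = 29.184, 256×0.165 = 42.24, 256×0.142 = 36.352, 256×0.130 = 33.28.
χ² = (39−36.864)²/36.864 + (18−38.4)²/38.4 + (42−39.68)²/39.68 + (67−29.184)²/29.184 + (46−42.24)²/42.24 + (22−36.352)²/36.352 + (22−33.28)²/33.28
   = 0.1238 + 10.8375 + 0.1356 + 49.0012 + 0.3347 + 5.6663 + 3.8233
Sum = 69.922
df = 6. Since 69.922 > 16.812, we reject H₀.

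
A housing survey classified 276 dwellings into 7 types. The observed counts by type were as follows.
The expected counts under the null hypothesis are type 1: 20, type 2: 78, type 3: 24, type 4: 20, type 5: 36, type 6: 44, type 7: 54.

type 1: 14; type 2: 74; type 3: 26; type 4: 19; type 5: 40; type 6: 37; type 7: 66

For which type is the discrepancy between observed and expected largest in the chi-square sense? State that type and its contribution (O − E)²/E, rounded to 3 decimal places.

type 7, 2.667

χ² = (14−20)²/20 + (74−78)²/78 + (26−24)²/24 + (19−20)²/20 + (40−36)²/36 + (37−44)²/44 + (66−54)²/54
   = 1.8000 + 0.2051 + 0.1667 + 0.0500 + 0.4444 + 1.1136 + 2.6667
The largest term is for type 7: 2.667.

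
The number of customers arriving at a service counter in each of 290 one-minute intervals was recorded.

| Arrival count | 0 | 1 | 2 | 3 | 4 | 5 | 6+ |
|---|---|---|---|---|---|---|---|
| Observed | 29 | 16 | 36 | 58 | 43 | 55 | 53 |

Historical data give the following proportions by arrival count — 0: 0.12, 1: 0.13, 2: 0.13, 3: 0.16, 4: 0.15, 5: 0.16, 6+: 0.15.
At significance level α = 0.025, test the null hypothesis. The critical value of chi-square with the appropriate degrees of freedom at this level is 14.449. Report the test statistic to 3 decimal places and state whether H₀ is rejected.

20.108; reject

Expected counts E_i = n·p_i: 290×0.12 = 34.8, 290×0.13 = 37.7, 290×0.13 = 37.7, 290×0.16 = 46.4, 290×0.15 = 43.5, 290×0.16 = 46.4, 290×0.15 = 43.5.
0: (29 − 34.8)²/34.8 = 33.64/34.8 = 0.9667
1: (16 − 37.7)²/37.7 = 470.89/37.7 = 12.4905
2: (36 − 37.7)²/37.7 = 2.89/37.7 = 0.0767
3: (58 − 46.4)²/46.4 = 134.56/46.4 = 2.9000
4: (43 − 43.5)²/43.5 = 0.25/43.5 = 0.0057
5: (55 − 46.4)²/46.4 = 73.96/46.4 = 1.5940
6+: (53 − 43.5)²/43.5 = 90.25/43.5 = 2.0747
Sum = 20.108
df = 6. Since 20.108 > 14.449, we reject H₀.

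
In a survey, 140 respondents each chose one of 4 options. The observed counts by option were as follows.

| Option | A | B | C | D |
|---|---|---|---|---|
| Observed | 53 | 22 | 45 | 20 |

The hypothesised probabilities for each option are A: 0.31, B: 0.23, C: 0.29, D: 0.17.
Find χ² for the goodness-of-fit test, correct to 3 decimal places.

6.438

Expected counts E_i = n·p_i: 140×0.31 = 43.4, 140×0.23 = 32.2, 140×0.29 = 40.6, 140×0.17 = 23.8.
χ² = (53−43.4)²/43.4 + (22−32.2)²/32.2 + (45−40.6)²/40.6 + (20−23.8)²/23.8
   = 2.1235 + 3.2311 + 0.4768 + 0.6067
Sum = 6.438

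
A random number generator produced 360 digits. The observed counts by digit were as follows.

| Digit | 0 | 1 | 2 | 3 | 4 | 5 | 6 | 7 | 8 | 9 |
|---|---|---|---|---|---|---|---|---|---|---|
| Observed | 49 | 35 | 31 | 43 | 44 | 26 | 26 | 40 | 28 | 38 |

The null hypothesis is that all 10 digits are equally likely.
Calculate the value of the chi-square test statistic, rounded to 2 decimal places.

Under H₀ each category has probability 1/10, so each expected count is 360/10 = 36.
cat         O        E   (O−E)²/E
0          49       36      4.694
1          35       36      0.028
2          31       36      0.694
3          43       36      1.361
4          44       36      1.778
5          26       36      2.778
6          26       36      2.778
7          40       36      0.444
8          28       36      1.778
9          38       36      0.111
Sum = 16.44

16.44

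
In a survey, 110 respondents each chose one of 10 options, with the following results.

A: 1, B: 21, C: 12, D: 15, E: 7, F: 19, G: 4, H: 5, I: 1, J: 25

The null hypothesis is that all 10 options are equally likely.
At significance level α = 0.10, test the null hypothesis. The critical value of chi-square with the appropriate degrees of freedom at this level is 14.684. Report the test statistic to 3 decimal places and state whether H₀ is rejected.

Under H₀ each category has probability 1/10, so each expected count is 110/10 = 11.
χ² = (1−11)²/11 + (21−11)²/11 + (12−11)²/11 + (15−11)²/11 + (7−11)²/11 + (19−11)²/11 + (4−11)²/11 + (5−11)²/11 + (1−11)²/11 + (25−11)²/11
   = 9.0909 + 9.0909 + 0.0909 + 1.4545 + 1.4545 + 5.8182 + 4.4545 + 3.2727 + 9.0909 + 17.8182
Sum = 61.636
df = 9. Since 61.636 > 14.684, we reject H₀.

61.636; reject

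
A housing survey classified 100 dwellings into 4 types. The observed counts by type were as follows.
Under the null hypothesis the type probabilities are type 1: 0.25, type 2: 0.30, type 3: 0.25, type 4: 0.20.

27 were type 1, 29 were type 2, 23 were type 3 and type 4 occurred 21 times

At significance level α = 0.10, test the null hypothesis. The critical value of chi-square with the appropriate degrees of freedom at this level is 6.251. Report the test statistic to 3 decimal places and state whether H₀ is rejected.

0.403; do not reject

Expected counts E_i = n·p_i: 100×0.25 = 25, 100×0.30 = 30, 100×0.25 = 25, 100×0.20 = 20.
type 1: (27 − 25)²/25 = 4/25 = 0.1600
type 2: (29 − 30)²/30 = 1/30 = 0.0333
type 3: (23 − 25)²/25 = 4/25 = 0.1600
type 4: (21 − 20)²/20 = 1/20 = 0.0500
Sum = 0.403
df = 3. Since 0.403 < 6.251, we do not reject H₀.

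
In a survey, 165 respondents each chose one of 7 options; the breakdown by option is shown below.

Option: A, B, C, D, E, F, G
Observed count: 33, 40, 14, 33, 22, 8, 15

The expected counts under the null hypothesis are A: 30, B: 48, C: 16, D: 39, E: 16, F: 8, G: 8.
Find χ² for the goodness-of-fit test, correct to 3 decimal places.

A: (33 − 30)²/30 = 9/30 = 0.3000
B: (40 − 48)²/48 = 64/48 = 1.3333
C: (14 − 16)²/16 = 4/16 = 0.2500
D: (33 − 39)²/39 = 36/39 = 0.9231
E: (22 − 16)²/16 = 36/16 = 2.2500
F: (8 − 8)²/8 = 0/8 = 0.0000
G: (15 − 8)²/8 = 49/8 = 6.1250
Sum = 11.181

11.181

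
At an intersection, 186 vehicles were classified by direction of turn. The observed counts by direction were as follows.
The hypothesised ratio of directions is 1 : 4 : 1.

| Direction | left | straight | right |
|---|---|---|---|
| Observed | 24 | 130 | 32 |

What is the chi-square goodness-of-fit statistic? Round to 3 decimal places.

Ratio total = 6. Expected counts: 186×1/6 = 31, 186×4/6 = 124, 186×1/6 = 31.
left: (24 − 31)²/31 = 49/31 = 1.5806
straight: (130 − 124)²/124 = 36/124 = 0.2903
right: (32 − 31)²/31 = 1/31 = 0.0323
Sum = 1.903

1.903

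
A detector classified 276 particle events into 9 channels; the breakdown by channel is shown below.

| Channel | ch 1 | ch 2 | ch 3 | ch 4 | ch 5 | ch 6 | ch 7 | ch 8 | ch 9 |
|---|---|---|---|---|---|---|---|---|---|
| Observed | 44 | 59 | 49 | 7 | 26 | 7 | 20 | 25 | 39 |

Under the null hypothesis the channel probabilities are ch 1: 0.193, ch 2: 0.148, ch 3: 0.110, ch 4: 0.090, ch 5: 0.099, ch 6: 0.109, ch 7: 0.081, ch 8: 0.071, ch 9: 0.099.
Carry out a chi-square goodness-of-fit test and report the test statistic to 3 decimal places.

Expected counts E_i = n·p_i: 276×0.193 = 53.268, 276×0.148 = 40.848, 276×0.110 = 30.36, 276×0.090 = 24.84, 276×0.099 = 27.324, 276×0.109 = 30.084, 276×0.081 = 22.356, 276×0.071 = 19.596, 276×0.099 = 27.324.
cat         O        E   (O−E)²/E
ch 1       44   53.268     1.6125
ch 2       59   40.848     8.0664
ch 3       49    30.36    11.4443
ch 4        7    24.84    12.8126
ch 5       26   27.324     0.0642
ch 6        7   30.084    17.7128
ch 7       20   22.356     0.2483
ch 8       25   19.596     1.4903
ch 9       39   27.324     4.9893
Sum = 58.441

58.441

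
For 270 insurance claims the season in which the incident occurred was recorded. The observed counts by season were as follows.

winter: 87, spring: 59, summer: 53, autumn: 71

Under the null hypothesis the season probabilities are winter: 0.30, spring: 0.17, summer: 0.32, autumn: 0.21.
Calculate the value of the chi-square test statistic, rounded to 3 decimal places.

20.701

Expected counts E_i = n·p_i: 270×0.30 = 81, 270×0.17 = 45.9, 270×0.32 = 86.4, 270×0.21 = 56.7.
χ² = (87−81)²/81 + (59−45.9)²/45.9 + (53−86.4)²/86.4 + (71−56.7)²/56.7
   = 0.4444 + 3.7388 + 12.9116 + 3.6065
Sum = 20.701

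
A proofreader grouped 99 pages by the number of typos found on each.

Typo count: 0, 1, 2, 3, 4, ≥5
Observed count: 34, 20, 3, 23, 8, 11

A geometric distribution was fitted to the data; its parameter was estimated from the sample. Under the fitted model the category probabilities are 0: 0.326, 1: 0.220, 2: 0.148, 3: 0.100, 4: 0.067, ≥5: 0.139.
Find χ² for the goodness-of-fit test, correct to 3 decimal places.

27.674

Expected counts E_i = n·p_i: 99×0.326 = 32.274, 99×0.220 = 21.78, 99×0.148 = 14.652, 99×0.100 = 9.9, 99×0.067 = 6.633, 99×0.139 = 13.761.
0: (34 − 32.274)²/32.274 = 2.979076/32.274 = 0.0923
1: (20 − 21.78)²/21.78 = 3.1684/21.78 = 0.1455
2: (3 − 14.652)²/14.652 = 135.769104/14.652 = 9.2663
3: (23 − 9.9)²/9.9 = 171.61/9.9 = 17.3343
4: (8 − 6.633)²/6.633 = 1.868689/6.633 = 0.2817
≥5: (11 − 13.761)²/13.761 = 7.623121/13.761 = 0.5540
Sum = 27.674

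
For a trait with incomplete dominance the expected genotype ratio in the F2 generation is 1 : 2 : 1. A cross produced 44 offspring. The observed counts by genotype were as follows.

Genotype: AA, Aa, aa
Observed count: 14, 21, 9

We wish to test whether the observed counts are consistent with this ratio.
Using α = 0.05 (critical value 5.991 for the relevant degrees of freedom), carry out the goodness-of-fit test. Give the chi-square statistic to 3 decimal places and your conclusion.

Ratio total = 4. Expected counts: 44×1/4 = 11, 44×2/4 = 22, 44×1/4 = 11.
cat         O        E   (O−E)²/E
AA         14       11     0.8182
Aa         21       22     0.0455
aa          9       11     0.3636
Sum = 1.227
df = 2. Since 1.227 < 5.991, we do not reject H₀.

1.227; do not reject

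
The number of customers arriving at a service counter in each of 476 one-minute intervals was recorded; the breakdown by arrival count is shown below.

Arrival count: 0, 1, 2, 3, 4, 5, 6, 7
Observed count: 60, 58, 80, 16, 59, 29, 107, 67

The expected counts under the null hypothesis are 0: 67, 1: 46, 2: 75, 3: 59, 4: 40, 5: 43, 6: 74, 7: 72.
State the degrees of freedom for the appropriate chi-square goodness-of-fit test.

7

There are k = 8 categories and no parameters were estimated from the data, so df = 8 − 1 = 7.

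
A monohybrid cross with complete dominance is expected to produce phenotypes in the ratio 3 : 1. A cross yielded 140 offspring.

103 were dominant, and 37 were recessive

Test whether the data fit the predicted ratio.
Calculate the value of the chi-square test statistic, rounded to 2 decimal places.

0.15

Ratio total = 4. Expected counts: 140×3/4 = 105, 140×1/4 = 35.
cat            O        E   (O−E)²/E
dominant     103      105      0.038
recessive     37       35      0.114
Sum = 0.15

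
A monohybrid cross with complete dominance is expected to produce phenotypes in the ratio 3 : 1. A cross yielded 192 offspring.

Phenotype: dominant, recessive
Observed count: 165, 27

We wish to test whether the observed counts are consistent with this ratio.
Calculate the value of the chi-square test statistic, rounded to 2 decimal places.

12.25

Ratio total = 4. Expected counts: 192×3/4 = 144, 192×1/4 = 48.
dominant: (165 − 144)²/144 = 441/144 = 3.063
recessive: (27 − 48)²/48 = 441/48 = 9.188
Sum = 12.25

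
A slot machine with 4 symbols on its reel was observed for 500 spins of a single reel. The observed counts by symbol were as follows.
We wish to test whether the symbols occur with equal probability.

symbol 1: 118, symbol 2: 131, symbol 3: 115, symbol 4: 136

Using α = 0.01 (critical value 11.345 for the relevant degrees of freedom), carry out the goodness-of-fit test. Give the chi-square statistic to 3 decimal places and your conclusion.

2.448; do not reject

Under H₀ each category has probability 1/4, so each expected count is 500/4 = 125.
χ² = (118−125)²/125 + (131−125)²/125 + (115−125)²/125 + (136−125)²/125
   = 0.3920 + 0.2880 + 0.8000 + 0.9680
Sum = 2.448
df = 3. Since 2.448 < 11.345, we do not reject H₀.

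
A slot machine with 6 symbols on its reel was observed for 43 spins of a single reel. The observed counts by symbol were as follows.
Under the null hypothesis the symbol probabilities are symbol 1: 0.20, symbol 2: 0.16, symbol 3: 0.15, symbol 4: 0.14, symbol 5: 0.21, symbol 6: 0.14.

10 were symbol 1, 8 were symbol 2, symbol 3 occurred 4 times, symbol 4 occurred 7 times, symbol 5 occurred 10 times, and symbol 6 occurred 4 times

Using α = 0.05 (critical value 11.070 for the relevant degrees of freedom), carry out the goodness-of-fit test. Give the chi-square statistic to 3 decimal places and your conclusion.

2.282; do not reject

Expected counts E_i = n·p_i: 43×0.20 = 8.6, 43×0.16 = 6.88, 43×0.15 = 6.45, 43×0.14 = 6.02, 43×0.21 = 9.03, 43×0.14 = 6.02.
cat           O        E   (O−E)²/E
symbol 1     10      8.6     0.2279
symbol 2      8     6.88     0.1823
symbol 3      4     6.45     0.9306
symbol 4      7     6.02     0.1595
symbol 5     10     9.03     0.1042
symbol 6      4     6.02     0.6778
Sum = 2.282
df = 5. Since 2.282 < 11.070, we do not reject H₀.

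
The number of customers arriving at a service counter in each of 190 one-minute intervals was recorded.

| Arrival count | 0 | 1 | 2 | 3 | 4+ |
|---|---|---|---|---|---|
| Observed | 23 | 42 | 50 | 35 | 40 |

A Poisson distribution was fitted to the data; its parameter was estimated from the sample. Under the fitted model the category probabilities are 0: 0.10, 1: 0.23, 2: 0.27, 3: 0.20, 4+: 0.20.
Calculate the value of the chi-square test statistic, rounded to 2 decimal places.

Expected counts E_i = n·p_i: 190×0.10 = 19, 190×0.23 = 43.7, 190×0.27 = 51.3, 190×0.20 = 38, 190×0.20 = 38.
cat         O        E   (O−E)²/E
0          23       19      0.842
1          42     43.7      0.066
2          50     51.3      0.033
3          35       38      0.237
4+         40       38      0.105
Sum = 1.28

1.28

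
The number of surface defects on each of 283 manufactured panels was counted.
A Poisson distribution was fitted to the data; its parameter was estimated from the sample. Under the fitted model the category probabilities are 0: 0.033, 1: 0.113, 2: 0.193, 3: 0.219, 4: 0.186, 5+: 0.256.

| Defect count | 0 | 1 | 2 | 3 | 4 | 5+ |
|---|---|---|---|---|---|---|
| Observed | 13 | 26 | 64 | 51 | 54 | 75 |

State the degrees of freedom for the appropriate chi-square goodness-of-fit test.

There are k = 6 categories and 1 parameter estimated from the data, so df = 6 − 1 − 1 = 4.

4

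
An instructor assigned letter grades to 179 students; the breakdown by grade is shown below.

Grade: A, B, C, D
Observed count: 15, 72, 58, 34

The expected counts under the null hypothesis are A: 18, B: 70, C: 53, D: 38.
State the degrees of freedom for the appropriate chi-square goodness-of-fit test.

3

There are k = 4 categories and no parameters were estimated from the data, so df = 4 − 1 = 3.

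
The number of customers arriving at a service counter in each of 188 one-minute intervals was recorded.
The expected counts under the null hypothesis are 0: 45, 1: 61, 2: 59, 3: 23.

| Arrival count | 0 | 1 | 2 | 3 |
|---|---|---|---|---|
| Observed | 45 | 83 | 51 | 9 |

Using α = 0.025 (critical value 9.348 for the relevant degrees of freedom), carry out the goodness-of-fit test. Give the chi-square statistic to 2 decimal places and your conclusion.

cat         O        E   (O−E)²/E
0          45       45      0.000
1          83       61      7.934
2          51       59      1.085
3           9       23      8.522
Sum = 17.54
df = 3. Since 17.54 > 9.348, we reject H₀.

17.54; reject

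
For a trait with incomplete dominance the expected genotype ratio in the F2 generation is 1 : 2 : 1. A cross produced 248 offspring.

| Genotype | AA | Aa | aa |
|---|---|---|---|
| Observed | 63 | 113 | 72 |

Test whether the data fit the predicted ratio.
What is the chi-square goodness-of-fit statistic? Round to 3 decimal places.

Ratio total = 4. Expected counts: 248×1/4 = 62, 248×2/4 = 124, 248×1/4 = 62.
χ² = (63−62)²/62 + (113−124)²/124 + (72−62)²/62
   = 0.0161 + 0.9758 + 1.6129
Sum = 2.605

2.605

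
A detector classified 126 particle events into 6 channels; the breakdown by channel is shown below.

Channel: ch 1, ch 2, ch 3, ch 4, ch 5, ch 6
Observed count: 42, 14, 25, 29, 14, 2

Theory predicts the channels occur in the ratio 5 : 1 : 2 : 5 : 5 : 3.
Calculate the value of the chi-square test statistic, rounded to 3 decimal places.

52.339

Ratio total = 21. Expected counts: 126×5/21 = 30, 126×1/21 = 6, 126×2/21 = 12, 126×5/21 = 30, 126×5/21 = 30, 126×3/21 = 18.
χ² = (42−30)²/30 + (14−6)²/6 + (25−12)²/12 + (29−30)²/30 + (14−30)²/30 + (2−18)²/18
   = 4.8000 + 10.6667 + 14.0833 + 0.0333 + 8.5333 + 14.2222
Sum = 52.339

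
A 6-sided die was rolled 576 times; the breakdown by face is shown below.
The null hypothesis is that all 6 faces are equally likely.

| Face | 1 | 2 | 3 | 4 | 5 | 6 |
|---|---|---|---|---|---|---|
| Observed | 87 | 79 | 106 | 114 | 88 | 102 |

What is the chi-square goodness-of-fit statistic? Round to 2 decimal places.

Expected count for each of the 6 categories: 576/6 = 96.
χ² = (87−96)²/96 + (79−96)²/96 + (106−96)²/96 + (114−96)²/96 + (88−96)²/96 + (102−96)²/96
   = 0.844 + 3.010 + 1.042 + 3.375 + 0.667 + 0.375
Sum = 9.31

9.31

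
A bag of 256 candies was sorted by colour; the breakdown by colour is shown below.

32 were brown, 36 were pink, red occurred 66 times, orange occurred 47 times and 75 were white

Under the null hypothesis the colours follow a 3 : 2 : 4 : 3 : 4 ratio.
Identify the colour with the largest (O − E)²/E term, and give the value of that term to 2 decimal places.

Ratio total = 16. Expected counts: 256×3/16 = 48, 256×2/16 = 32, 256×4/16 = 64, 256×3/16 = 48, 256×4/16 = 64.
brown: (32 − 48)²/48 = 256/48 = 5.333
pink: (36 − 32)²/32 = 16/32 = 0.500
red: (66 − 64)²/64 = 4/64 = 0.063
orange: (47 − 48)²/48 = 1/48 = 0.021
white: (75 − 64)²/64 = 121/64 = 1.891
The largest term is for brown: 5.33.

brown, 5.33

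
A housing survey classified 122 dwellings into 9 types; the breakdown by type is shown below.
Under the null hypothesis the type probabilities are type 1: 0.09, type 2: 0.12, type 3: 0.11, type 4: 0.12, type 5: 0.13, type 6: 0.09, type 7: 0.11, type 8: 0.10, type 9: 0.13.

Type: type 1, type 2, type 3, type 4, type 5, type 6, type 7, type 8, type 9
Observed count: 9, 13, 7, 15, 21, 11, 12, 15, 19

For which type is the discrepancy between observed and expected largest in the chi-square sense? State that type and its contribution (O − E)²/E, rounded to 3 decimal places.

Expected counts E_i = n·p_i: 122×0.09 = 10.98, 122×0.12 = 14.64, 122×0.11 = 13.42, 122×0.12 = 14.64, 122×0.13 = 15.86, 122×0.09 = 10.98, 122×0.11 = 13.42, 122×0.10 = 12.2, 122×0.13 = 15.86.
type 1: (9 − 10.98)²/10.98 = 3.9204/10.98 = 0.3570
type 2: (13 − 14.64)²/14.64 = 2.6896/14.64 = 0.1837
type 3: (7 − 13.42)²/13.42 = 41.2164/13.42 = 3.0713
type 4: (15 − 14.64)²/14.64 = 0.1296/14.64 = 0.0089
type 5: (21 − 15.86)²/15.86 = 26.4196/15.86 = 1.6658
type 6: (11 − 10.98)²/10.98 = 0.0004/10.98 = 0.0000
type 7: (12 − 13.42)²/13.42 = 2.0164/13.42 = 0.1503
type 8: (15 − 12.2)²/12.2 = 7.84/12.2 = 0.6426
type 9: (19 − 15.86)²/15.86 = 9.8596/15.86 = 0.6217
The largest term is for type 3: 3.071.

type 3, 3.071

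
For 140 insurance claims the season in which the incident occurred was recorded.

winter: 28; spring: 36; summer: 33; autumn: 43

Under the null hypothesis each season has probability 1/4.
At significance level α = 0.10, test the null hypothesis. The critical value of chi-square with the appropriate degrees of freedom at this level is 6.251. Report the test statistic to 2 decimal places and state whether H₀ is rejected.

3.37; do not reject

Under H₀ each category has probability 1/4, so each expected count is 140/4 = 35.
winter: (28 − 35)²/35 = 49/35 = 1.400
spring: (36 − 35)²/35 = 1/35 = 0.029
summer: (33 − 35)²/35 = 4/35 = 0.114
autumn: (43 − 35)²/35 = 64/35 = 1.829
Sum = 3.37
df = 3. Since 3.37 < 6.251, we do not reject H₀.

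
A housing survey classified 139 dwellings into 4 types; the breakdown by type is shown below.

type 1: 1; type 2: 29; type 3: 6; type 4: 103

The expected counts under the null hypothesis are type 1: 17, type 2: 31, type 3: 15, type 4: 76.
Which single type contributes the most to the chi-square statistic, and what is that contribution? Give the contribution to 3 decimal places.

type 1, 15.059

type 1: (1 − 17)²/17 = 256/17 = 15.0588
type 2: (29 − 31)²/31 = 4/31 = 0.1290
type 3: (6 − 15)²/15 = 81/15 = 5.4000
type 4: (103 − 76)²/76 = 729/76 = 9.5921
The largest term is for type 1: 15.059.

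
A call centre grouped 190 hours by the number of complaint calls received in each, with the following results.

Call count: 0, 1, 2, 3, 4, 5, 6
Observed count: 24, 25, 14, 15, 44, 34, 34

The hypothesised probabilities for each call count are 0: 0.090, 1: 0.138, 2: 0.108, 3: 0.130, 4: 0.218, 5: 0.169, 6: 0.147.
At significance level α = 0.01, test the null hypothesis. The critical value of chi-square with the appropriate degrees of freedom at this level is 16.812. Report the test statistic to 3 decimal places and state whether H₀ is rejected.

Expected counts E_i = n·p_i: 190×0.090 = 17.1, 190×0.138 = 26.22, 190×0.108 = 20.52, 190×0.130 = 24.7, 190×0.218 = 41.42, 190×0.169 = 32.11, 190×0.147 = 27.93.
χ² = (24−17.1)²/17.1 + (25−26.22)²/26.22 + (14−20.52)²/20.52 + (15−24.7)²/24.7 + (44−41.42)²/41.42 + (34−32.11)²/32.11 + (34−27.93)²/27.93
   = 2.7842 + 0.0568 + 2.0717 + 3.8093 + 0.1607 + 0.1112 + 1.3192
Sum = 10.313
df = 6. Since 10.313 < 16.812, we do not reject H₀.

10.313; do not reject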